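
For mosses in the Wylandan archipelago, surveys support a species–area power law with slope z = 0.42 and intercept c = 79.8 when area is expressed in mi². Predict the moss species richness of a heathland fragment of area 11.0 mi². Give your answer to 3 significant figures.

218

S = 79.8 × 11^0.42
ln S = ln 79.8 + 0.42 × ln 11 = 4.3795 + 0.42 × 2.3979 = 5.3866
S = e^5.3866 ≈ 218.5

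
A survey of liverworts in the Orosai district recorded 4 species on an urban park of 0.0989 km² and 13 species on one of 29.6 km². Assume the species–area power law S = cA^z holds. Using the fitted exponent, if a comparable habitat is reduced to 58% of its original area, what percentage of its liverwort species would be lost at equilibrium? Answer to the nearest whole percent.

11%

z = ln(13/4) / ln(29.6/0.0989) = 1.1787 / 5.7014 = 0.2067
S_new/S_old = (A_new/A_old)^z = 0.58^0.2067 = exp(0.2067 × -0.5447) = 0.8935
Fraction lost = 1 − 0.8935 = 0.1065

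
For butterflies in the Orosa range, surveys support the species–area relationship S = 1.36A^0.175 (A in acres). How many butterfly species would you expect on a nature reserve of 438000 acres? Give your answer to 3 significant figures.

13.2

S = 1.36 × 438000^0.175 = 1.36 × 9.711 ≈ 13.21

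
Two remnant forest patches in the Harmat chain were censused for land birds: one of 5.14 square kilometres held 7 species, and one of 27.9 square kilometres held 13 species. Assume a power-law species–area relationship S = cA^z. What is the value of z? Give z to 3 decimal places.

Taking logs: ln S = ln c + z ln A, so z = (ln S₂ − ln S₁)/(ln A₂ − ln A₁).
z = ln(13/7) / ln(27.9/5.14) = ln(1.857) / ln(5.428) = 0.6190 / 1.6916 = 0.3660

0.366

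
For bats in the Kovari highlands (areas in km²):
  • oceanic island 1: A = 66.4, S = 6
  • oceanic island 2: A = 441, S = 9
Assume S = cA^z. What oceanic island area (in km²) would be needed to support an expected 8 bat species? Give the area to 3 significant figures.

z = ln(9/6) / ln(441/66.4) = 0.4055 / 1.8933 = 0.2142
c = 6 / 66.4^0.2142 = 6 / 2.456 = 2.443
A = (8/2.443)^(1/0.2142) ⇒ ln A = ln(3.275)/0.2142 = 5.5390
A = e^5.5390 ≈ 254.4 km²

254 km²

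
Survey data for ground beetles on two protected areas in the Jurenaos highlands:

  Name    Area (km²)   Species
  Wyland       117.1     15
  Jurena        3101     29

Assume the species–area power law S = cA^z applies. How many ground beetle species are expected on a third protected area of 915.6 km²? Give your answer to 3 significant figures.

z = ln(29/15) / ln(3101/117.1) = 0.6592 / 3.2765 = 0.2012
c = 15 / 117.1^0.2012 = 15 / 2.607 = 5.753
S₃ = 5.753 × 915.6^0.2012 = 5.753 × 3.944 ≈ 22.69

22.7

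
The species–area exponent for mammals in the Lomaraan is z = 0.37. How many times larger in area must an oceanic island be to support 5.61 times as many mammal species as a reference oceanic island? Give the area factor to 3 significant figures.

106

(A₂/A₁)^0.37 = 5.61, so A₂/A₁ = 5.61^(1/0.37) = 5.61^2.703
ln(A₂/A₁) = ln 5.61 / 0.37 = 1.7246 / 0.37 = 4.6609
A₂/A₁ = e^4.6609 ≈ 105.7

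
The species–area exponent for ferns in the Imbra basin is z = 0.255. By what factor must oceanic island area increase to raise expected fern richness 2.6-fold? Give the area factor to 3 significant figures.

(A₂/A₁)^0.255 = 2.6, so A₂/A₁ = 2.6^(1/0.255) = 2.6^3.922
ln(A₂/A₁) = ln 2.6 / 0.255 = 0.9555 / 0.255 = 3.7471
A₂/A₁ = e^3.7471 ≈ 42.4

42.4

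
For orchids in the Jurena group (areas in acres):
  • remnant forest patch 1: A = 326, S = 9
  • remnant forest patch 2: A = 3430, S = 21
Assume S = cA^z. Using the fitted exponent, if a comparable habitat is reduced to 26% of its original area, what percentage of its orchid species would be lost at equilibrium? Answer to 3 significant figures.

z = ln(21/9) / ln(3430/326) = 0.8473 / 2.3534 = 0.3600
S_new/S_old = (A_new/A_old)^z = 0.26^0.3600 = exp(0.3600 × -1.3471) = 0.6157
Fraction lost = 1 − 0.6157 = 0.3843

38.4%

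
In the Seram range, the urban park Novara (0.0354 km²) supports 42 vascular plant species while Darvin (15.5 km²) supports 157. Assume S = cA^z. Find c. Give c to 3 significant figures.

86.7

z = ln(S₂/S₁) / ln(A₂/A₁) = ln(157/42) / ln(15.5/0.0354) = 1.3186 / 6.0819 = 0.2168
c = S₁ / A₁^z = 42 / 0.0354^0.2168 = 42 / 0.4846 = 86.66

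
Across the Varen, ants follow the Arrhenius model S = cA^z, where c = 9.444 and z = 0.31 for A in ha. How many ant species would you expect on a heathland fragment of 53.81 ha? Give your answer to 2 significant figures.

32

S = 9.444 × 53.81^0.31 = 9.444 × 3.44 ≈ 32.49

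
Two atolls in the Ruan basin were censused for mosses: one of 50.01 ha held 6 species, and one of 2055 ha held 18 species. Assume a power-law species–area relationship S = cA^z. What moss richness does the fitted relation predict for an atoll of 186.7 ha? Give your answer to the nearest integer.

z = ln(18/6) / ln(2055/50.01) = 1.0986 / 3.7158 = 0.2957
c = 6 / 50.01^0.2957 = 6 / 3.179 = 1.887
S₃ = 1.887 × 186.7^0.2957 = 1.887 × 4.693 ≈ 8.857

9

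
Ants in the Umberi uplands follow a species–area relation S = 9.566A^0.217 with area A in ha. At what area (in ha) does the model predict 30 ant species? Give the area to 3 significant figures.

30 = 9.566 × A^0.217  ⇒  A^0.217 = 30/9.566 = 3.136
ln A = ln(3.136) / 0.217 = 1.1430 / 0.217 = 5.2672
A = e^5.2672 ≈ 193.9 ha

194 ha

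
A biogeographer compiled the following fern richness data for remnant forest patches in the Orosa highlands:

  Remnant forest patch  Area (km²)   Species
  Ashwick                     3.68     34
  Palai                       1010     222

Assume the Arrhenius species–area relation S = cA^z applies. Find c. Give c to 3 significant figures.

z = ln(S₂/S₁) / ln(A₂/A₁) = ln(222/34) / ln(1010/3.68) = 1.8763 / 5.6148 = 0.3342
c = S₁ / A₁^z = 34 / 3.68^0.3342 = 34 / 1.546 = 22

22.0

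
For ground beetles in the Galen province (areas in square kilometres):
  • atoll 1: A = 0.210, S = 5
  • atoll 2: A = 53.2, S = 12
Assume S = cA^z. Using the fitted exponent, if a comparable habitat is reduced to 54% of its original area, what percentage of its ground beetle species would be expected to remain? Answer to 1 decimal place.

90.7%

z = ln(12/5) / ln(53.2/0.21) = 0.8755 / 5.5347 = 0.1582
S_new/S_old = (A_new/A_old)^z = 0.54^0.1582 = exp(0.1582 × -0.6162) = 0.9071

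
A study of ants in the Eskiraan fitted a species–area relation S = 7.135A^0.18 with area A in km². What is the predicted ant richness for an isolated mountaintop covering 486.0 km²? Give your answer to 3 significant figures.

S = 7.135 × 486^0.18 = 7.135 × 3.045 ≈ 21.73

21.7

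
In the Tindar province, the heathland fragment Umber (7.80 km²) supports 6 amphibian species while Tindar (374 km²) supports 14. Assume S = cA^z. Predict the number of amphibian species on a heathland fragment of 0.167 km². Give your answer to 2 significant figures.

2.6

z = ln(14/6) / ln(374/7.8) = 0.8473 / 3.8701 = 0.2189
c = 6 / 7.8^0.2189 = 6 / 1.568 = 3.827
S₃ = 3.827 × 0.167^0.2189 = 3.827 × 0.6758 ≈ 2.586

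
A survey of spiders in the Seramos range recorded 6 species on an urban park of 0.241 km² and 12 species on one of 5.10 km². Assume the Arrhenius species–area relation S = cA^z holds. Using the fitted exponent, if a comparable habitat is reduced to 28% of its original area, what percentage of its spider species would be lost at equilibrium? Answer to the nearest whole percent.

z = ln(12/6) / ln(5.1/0.241) = 0.6931 / 3.0522 = 0.2271
S_new/S_old = (A_new/A_old)^z = 0.28^0.2271 = exp(0.2271 × -1.2730) = 0.7489
Fraction lost = 1 − 0.7489 = 0.2511

25%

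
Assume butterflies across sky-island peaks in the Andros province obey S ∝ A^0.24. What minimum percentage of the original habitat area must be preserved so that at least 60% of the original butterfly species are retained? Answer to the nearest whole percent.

12%

Need (A_new/A_old)^0.24 = 0.6, so A_new/A_old = 0.6^(1/0.24) = 0.6^4.167
ln(A_new/A_old) = ln 0.6 / 0.24 = -0.5108 / 0.24 = -2.1284
A_new/A_old = e^-2.1284 ≈ 0.119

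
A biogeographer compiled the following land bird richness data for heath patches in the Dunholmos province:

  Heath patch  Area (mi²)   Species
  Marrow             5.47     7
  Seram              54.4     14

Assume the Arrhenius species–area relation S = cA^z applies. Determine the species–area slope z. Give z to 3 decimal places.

0.302

Taking logs: ln S = ln c + z ln A, so z = (ln S₂ − ln S₁)/(ln A₂ − ln A₁).
z = ln(14/7) / ln(54.4/5.47) = ln(2) / ln(9.945) = 0.6931 / 2.2971 = 0.3018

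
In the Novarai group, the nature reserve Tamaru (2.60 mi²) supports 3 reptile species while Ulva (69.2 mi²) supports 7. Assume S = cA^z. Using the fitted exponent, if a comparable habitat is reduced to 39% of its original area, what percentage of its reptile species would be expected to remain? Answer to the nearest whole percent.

78%

z = ln(7/3) / ln(69.2/2.6) = 0.8473 / 3.2815 = 0.2582
S_new/S_old = (A_new/A_old)^z = 0.39^0.2582 = exp(0.2582 × -0.9416) = 0.7842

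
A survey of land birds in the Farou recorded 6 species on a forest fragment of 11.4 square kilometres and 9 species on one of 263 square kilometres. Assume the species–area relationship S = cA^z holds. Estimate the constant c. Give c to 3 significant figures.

z = ln(S₂/S₁) / ln(A₂/A₁) = ln(9/6) / ln(263/11.4) = 0.4055 / 3.1385 = 0.1292
c = S₁ / A₁^z = 6 / 11.4^0.1292 = 6 / 1.369 = 4.381

4.38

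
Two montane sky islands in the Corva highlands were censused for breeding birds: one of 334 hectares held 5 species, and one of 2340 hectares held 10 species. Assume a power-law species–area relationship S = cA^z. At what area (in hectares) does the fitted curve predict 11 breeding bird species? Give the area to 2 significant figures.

z = ln(10/5) / ln(2340/334) = 0.6931 / 1.9468 = 0.3561
c = 5 / 334^0.3561 = 5 / 7.917 = 0.6315
A = (11/0.6315)^(1/0.3561) ⇒ ln A = ln(17.42)/0.3561 = 8.0256
A = e^8.0256 ≈ 3058 hectares

3100 hectares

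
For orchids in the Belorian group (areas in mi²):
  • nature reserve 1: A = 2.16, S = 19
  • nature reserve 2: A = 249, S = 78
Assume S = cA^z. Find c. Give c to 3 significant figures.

15.1

z = ln(S₂/S₁) / ln(A₂/A₁) = ln(78/19) / ln(249/2.16) = 1.4123 / 4.7473 = 0.2975
c = S₁ / A₁^z = 19 / 2.16^0.2975 = 19 / 1.257 = 15.11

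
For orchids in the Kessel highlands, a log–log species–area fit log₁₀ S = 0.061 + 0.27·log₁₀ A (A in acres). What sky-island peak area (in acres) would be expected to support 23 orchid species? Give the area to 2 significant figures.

23 = 1.151 × A^0.27  ⇒  A^0.27 = 23/1.151 = 19.99
ln A = ln(19.99) / 0.27 = 2.9950 / 0.27 = 11.0927
A = e^11.0927 ≈ 65692 acres

66000 acres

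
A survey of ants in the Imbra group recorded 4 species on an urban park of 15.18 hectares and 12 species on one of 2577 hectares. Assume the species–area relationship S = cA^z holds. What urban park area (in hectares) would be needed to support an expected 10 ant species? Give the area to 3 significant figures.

z = ln(12/4) / ln(2577/15.18) = 1.0986 / 5.1344 = 0.2140
c = 4 / 15.18^0.2140 = 4 / 1.79 = 2.235
A = (10/2.235)^(1/0.2140) ⇒ ln A = ln(4.474)/0.2140 = 7.0023
A = e^7.0023 ≈ 1099 hectares

1100 hectares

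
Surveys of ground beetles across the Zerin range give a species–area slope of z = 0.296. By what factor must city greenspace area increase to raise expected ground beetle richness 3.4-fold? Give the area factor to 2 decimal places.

62.45

(A₂/A₁)^0.296 = 3.4, so A₂/A₁ = 3.4^(1/0.296) = 3.4^3.378
ln(A₂/A₁) = ln 3.4 / 0.296 = 1.2238 / 0.296 = 4.1344
A₂/A₁ = e^4.1344 ≈ 62.45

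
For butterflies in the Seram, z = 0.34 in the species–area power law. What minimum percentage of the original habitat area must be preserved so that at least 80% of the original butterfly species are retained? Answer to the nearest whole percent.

52%

Need (A_new/A_old)^0.34 = 0.8, so A_new/A_old = 0.8^(1/0.34) = 0.8^2.941
ln(A_new/A_old) = ln 0.8 / 0.34 = -0.2231 / 0.34 = -0.6563
A_new/A_old = e^-0.6563 ≈ 0.5188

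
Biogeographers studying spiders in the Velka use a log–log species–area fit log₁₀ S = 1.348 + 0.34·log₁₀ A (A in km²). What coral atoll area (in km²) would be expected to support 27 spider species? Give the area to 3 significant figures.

27 = 22.28 × A^0.34  ⇒  A^0.34 = 27/22.28 = 1.212
ln A = ln(1.212) / 0.34 = 0.1920 / 0.34 = 0.5646
A = e^0.5646 ≈ 1.759 km²

1.76 km²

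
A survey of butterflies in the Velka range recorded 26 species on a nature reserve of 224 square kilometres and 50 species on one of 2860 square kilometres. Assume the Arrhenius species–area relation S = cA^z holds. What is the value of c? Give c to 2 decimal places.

z = ln(S₂/S₁) / ln(A₂/A₁) = ln(50/26) / ln(2860/224) = 0.6539 / 2.5469 = 0.2568
c = S₁ / A₁^z = 26 / 224^0.2568 = 26 / 4.013 = 6.48

6.48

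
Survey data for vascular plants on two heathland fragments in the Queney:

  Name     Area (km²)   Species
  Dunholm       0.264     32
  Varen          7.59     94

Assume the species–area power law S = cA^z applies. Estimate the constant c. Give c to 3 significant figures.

49.1

z = ln(S₂/S₁) / ln(A₂/A₁) = ln(94/32) / ln(7.59/0.264) = 1.0776 / 3.3586 = 0.3208
c = S₁ / A₁^z = 32 / 0.264^0.3208 = 32 / 0.6523 = 49.06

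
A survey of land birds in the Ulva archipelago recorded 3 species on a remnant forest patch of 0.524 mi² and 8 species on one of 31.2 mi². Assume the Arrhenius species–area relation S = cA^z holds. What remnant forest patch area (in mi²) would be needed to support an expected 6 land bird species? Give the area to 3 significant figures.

9.41 mi²

z = ln(8/3) / ln(31.2/0.524) = 0.9808 / 4.0867 = 0.2400
c = 3 / 0.524^0.2400 = 3 / 0.8563 = 3.503
A = (6/3.503)^(1/0.2400) ⇒ ln A = ln(1.713)/0.2400 = 2.2418
A = e^2.2418 ≈ 9.41 mi²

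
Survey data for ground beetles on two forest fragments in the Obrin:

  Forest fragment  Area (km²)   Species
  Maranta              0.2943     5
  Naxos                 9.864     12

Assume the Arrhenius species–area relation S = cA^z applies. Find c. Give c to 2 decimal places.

6.78

z = ln(S₂/S₁) / ln(A₂/A₁) = ln(12/5) / ln(9.864/0.2943) = 0.8755 / 3.5120 = 0.2493
c = S₁ / A₁^z = 5 / 0.2943^0.2493 = 5 / 0.7372 = 6.782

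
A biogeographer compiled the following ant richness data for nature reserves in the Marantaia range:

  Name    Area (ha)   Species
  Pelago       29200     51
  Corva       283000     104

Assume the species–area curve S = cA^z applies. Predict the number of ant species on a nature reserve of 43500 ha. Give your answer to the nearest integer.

58

z = ln(104/51) / ln(283000/29200) = 0.7126 / 2.2713 = 0.3137
c = 51 / 29200^0.3137 = 51 / 25.17 = 2.026
S₃ = 2.026 × 43500^0.3137 = 2.026 × 28.53 ≈ 57.79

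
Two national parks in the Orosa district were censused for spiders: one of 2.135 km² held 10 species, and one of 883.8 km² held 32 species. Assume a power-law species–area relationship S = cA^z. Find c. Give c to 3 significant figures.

8.64

z = ln(S₂/S₁) / ln(A₂/A₁) = ln(32/10) / ln(883.8/2.135) = 1.1632 / 6.0258 = 0.1930
c = S₁ / A₁^z = 10 / 2.135^0.1930 = 10 / 1.158 = 8.638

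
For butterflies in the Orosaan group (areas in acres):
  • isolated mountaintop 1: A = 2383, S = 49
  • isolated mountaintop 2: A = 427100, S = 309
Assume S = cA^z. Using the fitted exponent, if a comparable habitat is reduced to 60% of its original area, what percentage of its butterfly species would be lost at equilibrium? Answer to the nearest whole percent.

17%

z = ln(309/49) / ln(427100/2383) = 1.8415 / 5.1887 = 0.3549
S_new/S_old = (A_new/A_old)^z = 0.6^0.3549 = exp(0.3549 × -0.5108) = 0.8342
Fraction lost = 1 − 0.8342 = 0.1658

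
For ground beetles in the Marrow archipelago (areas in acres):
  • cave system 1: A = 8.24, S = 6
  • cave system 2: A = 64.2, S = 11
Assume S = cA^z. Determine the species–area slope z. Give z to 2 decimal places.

Taking logs: ln S = ln c + z ln A, so z = (ln S₂ − ln S₁)/(ln A₂ − ln A₁).
z = ln(11/6) / ln(64.2/8.24) = ln(1.833) / ln(7.791) = 0.6061 / 2.0530 = 0.2952

0.30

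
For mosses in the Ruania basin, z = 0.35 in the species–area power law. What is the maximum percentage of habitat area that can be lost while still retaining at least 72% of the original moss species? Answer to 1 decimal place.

60.9%

Need (A_new/A_old)^0.35 = 0.72, so A_new/A_old = 0.72^(1/0.35) = 0.72^2.857
ln(A_new/A_old) = ln 0.72 / 0.35 = -0.3285 / 0.35 = -0.9386
A_new/A_old = e^-0.9386 ≈ 0.3912
Fraction that can be lost = 1 − 0.3912 = 0.6088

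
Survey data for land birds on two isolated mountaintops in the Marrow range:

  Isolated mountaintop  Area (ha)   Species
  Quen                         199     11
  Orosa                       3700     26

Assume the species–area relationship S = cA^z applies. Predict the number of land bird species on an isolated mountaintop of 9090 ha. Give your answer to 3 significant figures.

z = ln(26/11) / ln(3700/199) = 0.8602 / 2.9228 = 0.2943
c = 11 / 199^0.2943 = 11 / 4.749 = 2.316
S₃ = 2.316 × 9090^0.2943 = 2.316 × 14.62 ≈ 33.87

33.9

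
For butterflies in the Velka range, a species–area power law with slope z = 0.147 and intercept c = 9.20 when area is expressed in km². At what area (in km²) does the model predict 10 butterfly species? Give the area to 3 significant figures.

1.76 km²

10 = 9.2 × A^0.147  ⇒  A^0.147 = 10/9.2 = 1.087
ln A = ln(1.087) / 0.147 = 0.0834 / 0.147 = 0.5672
A = e^0.5672 ≈ 1.763 km²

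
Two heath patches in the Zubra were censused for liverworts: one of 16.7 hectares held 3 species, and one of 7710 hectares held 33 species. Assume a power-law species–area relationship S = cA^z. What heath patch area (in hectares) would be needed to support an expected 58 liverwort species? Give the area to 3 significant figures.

z = ln(33/3) / ln(7710/16.7) = 2.3979 / 6.1349 = 0.3909
c = 3 / 16.7^0.3909 = 3 / 3.005 = 0.9982
A = (58/0.9982)^(1/0.3909) ⇒ ln A = ln(58.11)/0.3909 = 10.3931
A = e^10.3931 ≈ 32633 hectares

32600 hectares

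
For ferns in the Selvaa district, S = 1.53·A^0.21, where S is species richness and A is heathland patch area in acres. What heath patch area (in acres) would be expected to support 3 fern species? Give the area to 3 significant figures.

3 = 1.53 × A^0.21  ⇒  A^0.21 = 3/1.53 = 1.961
ln A = ln(1.961) / 0.21 = 0.6733 / 0.21 = 3.2064
A = e^3.2064 ≈ 24.69 acres

24.7 acres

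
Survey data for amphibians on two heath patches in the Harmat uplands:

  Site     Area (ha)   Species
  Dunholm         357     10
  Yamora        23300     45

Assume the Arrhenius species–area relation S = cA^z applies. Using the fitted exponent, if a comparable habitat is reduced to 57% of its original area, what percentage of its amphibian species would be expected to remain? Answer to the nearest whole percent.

z = ln(45/10) / ln(23300/357) = 1.5041 / 4.1785 = 0.3600
S_new/S_old = (A_new/A_old)^z = 0.57^0.3600 = exp(0.3600 × -0.5621) = 0.8168

82%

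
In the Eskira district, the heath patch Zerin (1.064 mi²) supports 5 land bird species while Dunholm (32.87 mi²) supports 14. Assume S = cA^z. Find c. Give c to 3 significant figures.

4.91

z = ln(S₂/S₁) / ln(A₂/A₁) = ln(14/5) / ln(32.87/1.064) = 1.0296 / 3.4305 = 0.3001
c = S₁ / A₁^z = 5 / 1.064^0.3001 = 5 / 1.019 = 4.908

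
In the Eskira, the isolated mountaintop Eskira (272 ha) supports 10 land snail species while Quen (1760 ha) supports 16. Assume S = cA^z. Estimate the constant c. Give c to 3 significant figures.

2.44

z = ln(S₂/S₁) / ln(A₂/A₁) = ln(16/10) / ln(1760/272) = 0.4700 / 1.8673 = 0.2517
c = S₁ / A₁^z = 10 / 272^0.2517 = 10 / 4.1 = 2.439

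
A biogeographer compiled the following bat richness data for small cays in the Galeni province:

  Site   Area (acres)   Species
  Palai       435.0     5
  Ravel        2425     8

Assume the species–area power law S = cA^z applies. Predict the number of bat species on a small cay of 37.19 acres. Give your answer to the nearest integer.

3

z = ln(8/5) / ln(2425/435) = 0.4700 / 1.7182 = 0.2735
c = 5 / 435^0.2735 = 5 / 5.269 = 0.949
S₃ = 0.949 × 37.19^0.2735 = 0.949 × 2.689 ≈ 2.552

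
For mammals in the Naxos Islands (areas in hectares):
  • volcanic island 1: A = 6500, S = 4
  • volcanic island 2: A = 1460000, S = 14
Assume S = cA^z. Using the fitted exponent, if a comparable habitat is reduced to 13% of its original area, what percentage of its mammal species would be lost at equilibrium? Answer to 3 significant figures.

37.6%

z = ln(14/4) / ln(1460000/6500) = 1.2528 / 5.4144 = 0.2314
S_new/S_old = (A_new/A_old)^z = 0.13^0.2314 = exp(0.2314 × -2.0402) = 0.6237
Fraction lost = 1 − 0.6237 = 0.3763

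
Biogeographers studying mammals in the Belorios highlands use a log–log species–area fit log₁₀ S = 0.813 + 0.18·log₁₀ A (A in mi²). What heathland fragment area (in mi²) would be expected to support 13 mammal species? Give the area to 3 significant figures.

47.0 mi²

13 = 6.501 × A^0.18  ⇒  A^0.18 = 13/6.501 = 2
ln A = ln(2) / 0.18 = 0.6929 / 0.18 = 3.8497
A = e^3.8497 ≈ 46.98 mi²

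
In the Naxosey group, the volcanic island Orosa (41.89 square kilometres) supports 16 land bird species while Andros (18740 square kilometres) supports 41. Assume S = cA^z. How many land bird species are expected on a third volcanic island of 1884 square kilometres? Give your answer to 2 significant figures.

29

z = ln(41/16) / ln(18740/41.89) = 0.9410 / 6.1034 = 0.1542
c = 16 / 41.89^0.1542 = 16 / 1.779 = 8.996
S₃ = 8.996 × 1884^0.1542 = 8.996 × 3.198 ≈ 28.77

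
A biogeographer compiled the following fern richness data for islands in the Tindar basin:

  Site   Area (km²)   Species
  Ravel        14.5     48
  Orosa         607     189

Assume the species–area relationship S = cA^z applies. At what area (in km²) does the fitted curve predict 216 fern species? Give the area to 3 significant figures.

873 km²

z = ln(189/48) / ln(607/14.5) = 1.3705 / 3.7344 = 0.3670
c = 48 / 14.5^0.3670 = 48 / 2.668 = 17.99
A = (216/17.99)^(1/0.3670) ⇒ ln A = ln(12.01)/0.3670 = 6.7724
A = e^6.7724 ≈ 873.4 km²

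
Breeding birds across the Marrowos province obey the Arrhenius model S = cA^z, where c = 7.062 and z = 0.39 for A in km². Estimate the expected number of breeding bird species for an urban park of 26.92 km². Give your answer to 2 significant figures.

S = 7.062 × 26.92^0.39
ln S = ln 7.062 + 0.39 × ln 26.92 = 1.9547 + 0.39 × 3.2929 = 3.2389
S = e^3.2389 ≈ 25.51

26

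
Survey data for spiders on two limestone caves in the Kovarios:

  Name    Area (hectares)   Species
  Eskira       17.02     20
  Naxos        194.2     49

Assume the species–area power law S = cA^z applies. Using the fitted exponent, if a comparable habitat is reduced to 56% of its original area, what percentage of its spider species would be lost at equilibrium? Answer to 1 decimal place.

19.2%

z = ln(49/20) / ln(194.2/17.02) = 0.8961 / 2.4345 = 0.3681
S_new/S_old = (A_new/A_old)^z = 0.56^0.3681 = exp(0.3681 × -0.5798) = 0.8078
Fraction lost = 1 − 0.8078 = 0.1922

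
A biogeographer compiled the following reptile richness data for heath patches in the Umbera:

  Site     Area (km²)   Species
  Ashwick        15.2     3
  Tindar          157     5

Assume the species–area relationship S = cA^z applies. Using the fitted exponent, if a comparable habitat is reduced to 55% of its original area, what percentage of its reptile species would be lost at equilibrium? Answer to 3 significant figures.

z = ln(5/3) / ln(157/15.2) = 0.5108 / 2.3350 = 0.2188
S_new/S_old = (A_new/A_old)^z = 0.55^0.2188 = exp(0.2188 × -0.5978) = 0.8774
Fraction lost = 1 − 0.8774 = 0.1226

12.3%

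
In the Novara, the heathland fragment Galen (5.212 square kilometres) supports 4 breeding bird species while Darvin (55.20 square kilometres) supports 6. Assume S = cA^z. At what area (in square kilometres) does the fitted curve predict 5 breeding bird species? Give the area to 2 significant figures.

z = ln(6/4) / ln(55.2/5.212) = 0.4055 / 2.3600 = 0.1718
c = 4 / 5.212^0.1718 = 4 / 1.328 = 3.012
A = (5/3.012)^(1/0.1718) ⇒ ln A = ln(1.66)/0.1718 = 2.9498
A = e^2.9498 ≈ 19.1 square kilometres

19 square kilometres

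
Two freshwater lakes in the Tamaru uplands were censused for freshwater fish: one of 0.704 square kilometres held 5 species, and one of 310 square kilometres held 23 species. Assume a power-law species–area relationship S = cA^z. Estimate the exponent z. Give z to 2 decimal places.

0.25

Taking logs: ln S = ln c + z ln A, so z = (ln S₂ − ln S₁)/(ln A₂ − ln A₁).
z = ln(23/5) / ln(310/0.704) = ln(4.6) / ln(440.3) = 1.5261 / 6.0875 = 0.2507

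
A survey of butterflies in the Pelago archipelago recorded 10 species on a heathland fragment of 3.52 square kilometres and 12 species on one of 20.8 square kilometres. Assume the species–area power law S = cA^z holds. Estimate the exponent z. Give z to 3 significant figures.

Taking logs: ln S = ln c + z ln A, so z = (ln S₂ − ln S₁)/(ln A₂ − ln A₁).
z = ln(12/10) / ln(20.8/3.52) = ln(1.2) / ln(5.909) = 0.1823 / 1.7765 = 0.1026

0.103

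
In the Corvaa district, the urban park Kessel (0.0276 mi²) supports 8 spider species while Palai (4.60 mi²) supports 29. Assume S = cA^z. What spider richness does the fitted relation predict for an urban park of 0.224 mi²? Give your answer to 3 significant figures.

13.6

z = ln(29/8) / ln(4.6/0.0276) = 1.2879 / 5.1160 = 0.2517
c = 8 / 0.0276^0.2517 = 8 / 0.4051 = 19.75
S₃ = 19.75 × 0.224^0.2517 = 19.75 × 0.6862 ≈ 13.55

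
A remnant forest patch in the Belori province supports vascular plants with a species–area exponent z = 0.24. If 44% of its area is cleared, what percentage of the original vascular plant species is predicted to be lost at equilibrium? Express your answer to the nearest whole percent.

S_new/S_old = (A_new/A_old)^z = 0.56^0.24
= exp(0.24 × ln 0.56) = exp(0.24 × -0.5798) = exp(-0.1392) ≈ 0.8701
Fraction lost = 1 − 0.8701 = 0.1299

13%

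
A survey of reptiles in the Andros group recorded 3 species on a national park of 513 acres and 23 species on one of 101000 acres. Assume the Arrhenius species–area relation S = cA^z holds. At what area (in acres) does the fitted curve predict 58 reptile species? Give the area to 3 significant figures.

1110000 acres

z = ln(23/3) / ln(101000/513) = 2.0369 / 5.2826 = 0.3856
c = 3 / 513^0.3856 = 3 / 11.09 = 0.2705
A = (58/0.2705)^(1/0.3856) ⇒ ln A = ln(214.4)/0.3856 = 13.9217
A = e^13.9217 ≈ 1112040 acres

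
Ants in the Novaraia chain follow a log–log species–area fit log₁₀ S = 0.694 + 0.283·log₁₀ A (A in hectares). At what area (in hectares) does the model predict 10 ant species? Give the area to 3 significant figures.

12.1 hectares

10 = 4.943 × A^0.283  ⇒  A^0.283 = 10/4.943 = 2.023
ln A = ln(2.023) / 0.283 = 0.7046 / 0.283 = 2.4897
A = e^2.4897 ≈ 12.06 hectares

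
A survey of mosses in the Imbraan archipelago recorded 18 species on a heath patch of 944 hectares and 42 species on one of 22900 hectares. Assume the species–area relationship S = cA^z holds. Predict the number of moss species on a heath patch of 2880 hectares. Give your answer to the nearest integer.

z = ln(42/18) / ln(22900/944) = 0.8473 / 3.1888 = 0.2657
c = 18 / 944^0.2657 = 18 / 6.173 = 2.916
S₃ = 2.916 × 2880^0.2657 = 2.916 × 8.302 ≈ 24.21

24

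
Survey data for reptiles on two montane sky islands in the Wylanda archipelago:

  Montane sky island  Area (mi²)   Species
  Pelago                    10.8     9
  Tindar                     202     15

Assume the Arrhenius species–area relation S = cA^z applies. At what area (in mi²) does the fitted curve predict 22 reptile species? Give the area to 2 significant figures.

1800 mi²

z = ln(15/9) / ln(202/10.8) = 0.5108 / 2.9287 = 0.1744
c = 9 / 10.8^0.1744 = 9 / 1.514 = 5.943
A = (22/5.943)^(1/0.1744) ⇒ ln A = ln(3.702)/0.1744 = 7.5041
A = e^7.5041 ≈ 1815 mi²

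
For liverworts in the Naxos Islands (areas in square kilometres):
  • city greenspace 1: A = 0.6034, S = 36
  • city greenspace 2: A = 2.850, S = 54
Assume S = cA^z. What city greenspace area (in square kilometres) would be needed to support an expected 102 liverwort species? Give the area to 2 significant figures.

33 square kilometres

z = ln(54/36) / ln(2.85/0.6034) = 0.4055 / 1.5525 = 0.2612
c = 36 / 0.6034^0.2612 = 36 / 0.8764 = 41.08
A = (102/41.08)^(1/0.2612) ⇒ ln A = ln(2.483)/0.2612 = 3.4825
A = e^3.4825 ≈ 32.54 square kilometres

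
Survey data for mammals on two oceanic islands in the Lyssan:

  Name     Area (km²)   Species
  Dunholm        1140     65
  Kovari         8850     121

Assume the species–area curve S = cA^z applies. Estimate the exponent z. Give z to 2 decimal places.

Taking logs: ln S = ln c + z ln A, so z = (ln S₂ − ln S₁)/(ln A₂ − ln A₁).
z = ln(121/65) / ln(8850/1140) = ln(1.862) / ln(7.763) = 0.6214 / 2.0494 = 0.3032

0.30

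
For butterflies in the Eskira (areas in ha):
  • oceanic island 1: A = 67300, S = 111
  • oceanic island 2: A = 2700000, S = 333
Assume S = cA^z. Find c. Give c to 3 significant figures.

z = ln(S₂/S₁) / ln(A₂/A₁) = ln(333/111) / ln(2700000/67300) = 1.0986 / 3.6918 = 0.2976
c = S₁ / A₁^z = 111 / 67300^0.2976 = 111 / 27.33 = 4.061

4.06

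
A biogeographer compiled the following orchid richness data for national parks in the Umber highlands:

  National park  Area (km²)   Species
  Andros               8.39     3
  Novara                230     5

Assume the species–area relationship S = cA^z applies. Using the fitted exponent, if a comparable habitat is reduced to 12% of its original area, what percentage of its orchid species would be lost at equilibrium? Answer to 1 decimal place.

z = ln(5/3) / ln(230/8.39) = 0.5108 / 3.3110 = 0.1543
S_new/S_old = (A_new/A_old)^z = 0.12^0.1543 = exp(0.1543 × -2.1203) = 0.721
Fraction lost = 1 − 0.721 = 0.279

27.9%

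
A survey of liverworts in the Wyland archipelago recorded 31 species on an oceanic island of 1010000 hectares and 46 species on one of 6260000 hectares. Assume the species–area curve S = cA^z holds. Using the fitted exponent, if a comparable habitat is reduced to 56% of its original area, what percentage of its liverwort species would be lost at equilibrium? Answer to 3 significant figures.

11.8%

z = ln(46/31) / ln(6260000/1010000) = 0.3947 / 1.8242 = 0.2163
S_new/S_old = (A_new/A_old)^z = 0.56^0.2163 = exp(0.2163 × -0.5798) = 0.8821
Fraction lost = 1 − 0.8821 = 0.1179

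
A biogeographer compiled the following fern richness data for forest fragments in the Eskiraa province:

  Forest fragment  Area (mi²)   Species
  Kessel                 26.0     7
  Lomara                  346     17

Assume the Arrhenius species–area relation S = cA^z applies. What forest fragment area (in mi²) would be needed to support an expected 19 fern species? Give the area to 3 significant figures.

z = ln(17/7) / ln(346/26) = 0.8873 / 2.5883 = 0.3428
c = 7 / 26^0.3428 = 7 / 3.055 = 2.291
A = (19/2.291)^(1/0.3428) ⇒ ln A = ln(8.293)/0.3428 = 6.1709
A = e^6.1709 ≈ 478.6 mi²

479 mi²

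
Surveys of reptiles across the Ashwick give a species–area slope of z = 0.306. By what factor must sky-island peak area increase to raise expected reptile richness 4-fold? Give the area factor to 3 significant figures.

(A₂/A₁)^0.306 = 4, so A₂/A₁ = 4^(1/0.306) = 4^3.268
ln(A₂/A₁) = ln 4 / 0.306 = 1.3863 / 0.306 = 4.5304
A₂/A₁ = e^4.5304 ≈ 92.79

92.8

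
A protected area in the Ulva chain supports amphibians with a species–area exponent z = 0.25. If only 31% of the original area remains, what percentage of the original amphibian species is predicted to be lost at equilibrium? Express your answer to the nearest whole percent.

S_new/S_old = (A_new/A_old)^z = 0.31^0.25
= exp(0.25 × ln 0.31) = exp(0.25 × -1.1712) = exp(-0.2928) ≈ 0.7462
Fraction lost = 1 − 0.7462 = 0.2538

25%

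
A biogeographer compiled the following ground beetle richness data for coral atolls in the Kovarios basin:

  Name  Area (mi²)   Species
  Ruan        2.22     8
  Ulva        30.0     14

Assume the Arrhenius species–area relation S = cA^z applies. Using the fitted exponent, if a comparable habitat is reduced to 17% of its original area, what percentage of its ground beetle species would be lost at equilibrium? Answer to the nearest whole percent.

32%

z = ln(14/8) / ln(30/2.22) = 0.5596 / 2.6037 = 0.2149
S_new/S_old = (A_new/A_old)^z = 0.17^0.2149 = exp(0.2149 × -1.7720) = 0.6833
Fraction lost = 1 − 0.6833 = 0.3167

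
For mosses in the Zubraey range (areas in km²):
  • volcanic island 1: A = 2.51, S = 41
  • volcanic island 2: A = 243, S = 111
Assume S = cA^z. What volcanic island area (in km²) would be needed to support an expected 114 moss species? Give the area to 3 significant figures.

z = ln(111/41) / ln(243/2.51) = 0.9960 / 4.5728 = 0.2178
c = 41 / 2.51^0.2178 = 41 / 1.222 = 33.55
A = (114/33.55)^(1/0.2178) ⇒ ln A = ln(3.398)/0.2178 = 5.6155
A = e^5.6155 ≈ 274.7 km²

275 km²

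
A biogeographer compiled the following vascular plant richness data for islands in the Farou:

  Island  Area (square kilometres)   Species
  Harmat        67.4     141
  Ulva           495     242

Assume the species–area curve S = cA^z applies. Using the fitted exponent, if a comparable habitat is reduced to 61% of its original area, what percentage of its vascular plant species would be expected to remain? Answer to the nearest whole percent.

z = ln(242/141) / ln(495/67.4) = 0.5402 / 1.9939 = 0.2709
S_new/S_old = (A_new/A_old)^z = 0.61^0.2709 = exp(0.2709 × -0.4943) = 0.8747

87%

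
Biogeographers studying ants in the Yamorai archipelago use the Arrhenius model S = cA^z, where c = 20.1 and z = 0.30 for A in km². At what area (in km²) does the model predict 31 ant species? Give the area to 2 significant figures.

31 = 20.1 × A^0.3  ⇒  A^0.3 = 31/20.1 = 1.542
ln A = ln(1.542) / 0.3 = 0.4333 / 0.3 = 1.4442
A = e^1.4442 ≈ 4.239 km²

4.2 km²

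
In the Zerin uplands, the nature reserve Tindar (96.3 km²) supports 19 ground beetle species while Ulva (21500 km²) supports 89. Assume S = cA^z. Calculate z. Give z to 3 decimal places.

0.286

Taking logs: ln S = ln c + z ln A, so z = (ln S₂ − ln S₁)/(ln A₂ − ln A₁).
z = ln(89/19) / ln(21500/96.3) = ln(4.684) / ln(223.3) = 1.5442 / 5.4083 = 0.2855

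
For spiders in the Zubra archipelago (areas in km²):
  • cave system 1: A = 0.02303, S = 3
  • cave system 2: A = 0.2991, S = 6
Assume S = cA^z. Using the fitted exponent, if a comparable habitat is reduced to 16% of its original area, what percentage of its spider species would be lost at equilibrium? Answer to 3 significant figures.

z = ln(6/3) / ln(0.2991/0.02303) = 0.6931 / 2.5640 = 0.2703
S_new/S_old = (A_new/A_old)^z = 0.16^0.2703 = exp(0.2703 × -1.8326) = 0.6093
Fraction lost = 1 − 0.6093 = 0.3907

39.1%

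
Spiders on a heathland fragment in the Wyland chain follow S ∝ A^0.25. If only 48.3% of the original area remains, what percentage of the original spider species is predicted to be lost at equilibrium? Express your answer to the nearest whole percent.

S_new/S_old = (A_new/A_old)^z = 0.483^0.25
= exp(0.25 × ln 0.483) = exp(0.25 × -0.7277) = exp(-0.1819) ≈ 0.8337
Fraction lost = 1 − 0.8337 = 0.1663

17%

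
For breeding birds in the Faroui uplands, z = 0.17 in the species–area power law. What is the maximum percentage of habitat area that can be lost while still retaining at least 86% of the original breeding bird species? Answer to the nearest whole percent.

Need (A_new/A_old)^0.17 = 0.86, so A_new/A_old = 0.86^(1/0.17) = 0.86^5.882
ln(A_new/A_old) = ln 0.86 / 0.17 = -0.1508 / 0.17 = -0.8872
A_new/A_old = e^-0.8872 ≈ 0.4118
Fraction that can be lost = 1 − 0.4118 = 0.5882

59%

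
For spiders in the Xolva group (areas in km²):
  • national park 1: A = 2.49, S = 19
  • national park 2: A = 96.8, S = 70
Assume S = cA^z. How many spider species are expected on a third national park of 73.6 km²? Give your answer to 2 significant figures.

63

z = ln(70/19) / ln(96.8/2.49) = 1.3041 / 3.6604 = 0.3563
c = 19 / 2.49^0.3563 = 19 / 1.384 = 13.73
S₃ = 13.73 × 73.6^0.3563 = 13.73 × 4.625 ≈ 63.49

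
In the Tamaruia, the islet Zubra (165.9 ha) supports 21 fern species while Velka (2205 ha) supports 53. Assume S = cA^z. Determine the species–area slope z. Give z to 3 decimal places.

0.358

Taking logs: ln S = ln c + z ln A, so z = (ln S₂ − ln S₁)/(ln A₂ − ln A₁).
z = ln(53/21) / ln(2205/165.9) = ln(2.524) / ln(13.29) = 0.9258 / 2.5871 = 0.3578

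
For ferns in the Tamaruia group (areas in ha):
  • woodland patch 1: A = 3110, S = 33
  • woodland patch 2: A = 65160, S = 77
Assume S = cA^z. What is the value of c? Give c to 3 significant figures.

z = ln(S₂/S₁) / ln(A₂/A₁) = ln(77/33) / ln(65160/3110) = 0.8473 / 3.0422 = 0.2785
c = S₁ / A₁^z = 33 / 3110^0.2785 = 33 / 9.392 = 3.513

3.51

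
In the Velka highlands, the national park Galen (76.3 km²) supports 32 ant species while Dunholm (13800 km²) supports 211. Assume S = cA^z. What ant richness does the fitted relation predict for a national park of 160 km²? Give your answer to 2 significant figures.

z = ln(211/32) / ln(13800/76.3) = 1.8861 / 5.1978 = 0.3629
c = 32 / 76.3^0.3629 = 32 / 4.821 = 6.638
S₃ = 6.638 × 160^0.3629 = 6.638 × 6.307 ≈ 41.86

42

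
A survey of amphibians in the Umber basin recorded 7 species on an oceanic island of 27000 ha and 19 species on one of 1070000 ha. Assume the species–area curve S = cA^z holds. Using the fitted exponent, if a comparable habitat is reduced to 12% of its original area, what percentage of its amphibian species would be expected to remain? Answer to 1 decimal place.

56.2%

z = ln(19/7) / ln(1070000/27000) = 0.9985 / 3.6796 = 0.2714
S_new/S_old = (A_new/A_old)^z = 0.12^0.2714 = exp(0.2714 × -2.1203) = 0.5625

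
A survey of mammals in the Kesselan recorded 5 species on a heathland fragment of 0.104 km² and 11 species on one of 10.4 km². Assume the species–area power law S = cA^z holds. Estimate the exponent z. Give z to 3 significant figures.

0.171

Taking logs: ln S = ln c + z ln A, so z = (ln S₂ − ln S₁)/(ln A₂ − ln A₁).
z = ln(11/5) / ln(10.4/0.104) = ln(2.2) / ln(100) = 0.7885 / 4.6052 = 0.1712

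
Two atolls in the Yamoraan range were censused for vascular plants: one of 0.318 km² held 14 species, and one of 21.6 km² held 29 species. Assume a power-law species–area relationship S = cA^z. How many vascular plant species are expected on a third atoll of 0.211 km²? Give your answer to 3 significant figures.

z = ln(29/14) / ln(21.6/0.318) = 0.7282 / 4.2184 = 0.1726
c = 14 / 0.318^0.1726 = 14 / 0.8205 = 17.06
S₃ = 17.06 × 0.211^0.1726 = 17.06 × 0.7644 ≈ 13.04

13.0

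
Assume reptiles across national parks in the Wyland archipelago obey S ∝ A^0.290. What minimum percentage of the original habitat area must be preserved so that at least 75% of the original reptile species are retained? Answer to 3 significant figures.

Need (A_new/A_old)^0.29 = 0.75, so A_new/A_old = 0.75^(1/0.29) = 0.75^3.448
ln(A_new/A_old) = ln 0.75 / 0.29 = -0.2877 / 0.29 = -0.9920
A_new/A_old = e^-0.9920 ≈ 0.3708

37.1%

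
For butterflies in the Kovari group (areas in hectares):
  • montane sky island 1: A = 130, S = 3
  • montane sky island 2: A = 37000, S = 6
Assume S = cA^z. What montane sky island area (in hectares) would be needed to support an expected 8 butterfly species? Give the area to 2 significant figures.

390000 hectares

z = ln(6/3) / ln(37000/130) = 0.6931 / 5.6511 = 0.1227
c = 3 / 130^0.1227 = 3 / 1.817 = 1.651
A = (8/1.651)^(1/0.1227) ⇒ ln A = ln(4.845)/0.1227 = 12.8641
A = e^12.8641 ≈ 386199 hectares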